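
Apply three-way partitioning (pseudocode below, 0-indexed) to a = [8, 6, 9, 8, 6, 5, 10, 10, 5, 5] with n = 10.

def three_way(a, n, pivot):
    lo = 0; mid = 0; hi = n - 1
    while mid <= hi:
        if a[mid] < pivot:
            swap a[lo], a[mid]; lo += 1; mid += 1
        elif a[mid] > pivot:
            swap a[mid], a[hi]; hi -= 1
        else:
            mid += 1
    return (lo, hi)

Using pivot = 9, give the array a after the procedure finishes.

pivot = 9; lo=0, mid=0, hi=9
a[mid]=8<9: swap a[0],a[0]; lo=1,mid=1 → [8, 6, 9, 8, 6, 5, 10, 10, 5, 5]
a[mid]=6<9: swap a[1],a[1]; lo=2,mid=2 → [8, 6, 9, 8, 6, 5, 10, 10, 5, 5]
a[mid]=9=9: mid=3
a[mid]=8<9: swap a[2],a[3]; lo=3,mid=4 → [8, 6, 8, 9, 6, 5, 10, 10, 5, 5]
a[mid]=6<9: swap a[3],a[4]; lo=4,mid=5 → [8, 6, 8, 6, 9, 5, 10, 10, 5, 5]
a[mid]=5<9: swap a[4],a[5]; lo=5,mid=6 → [8, 6, 8, 6, 5, 9, 10, 10, 5, 5]
a[mid]=10>9: swap a[6],a[9]; hi=8 → [8, 6, 8, 6, 5, 9, 5, 10, 5, 10]
a[mid]=5<9: swap a[5],a[6]; lo=6,mid=7 → [8, 6, 8, 6, 5, 5, 9, 10, 5, 10]
a[mid]=10>9: swap a[7],a[8]; hi=7 → [8, 6, 8, 6, 5, 5, 9, 5, 10, 10]
a[mid]=5<9: swap a[6],a[7]; lo=7,mid=8 → [8, 6, 8, 6, 5, 5, 5, 9, 10, 10]
end: lo=7, hi=7; a = [8, 6, 8, 6, 5, 5, 5, 9, 10, 10]

[8, 6, 8, 6, 5, 5, 5, 9, 10, 10]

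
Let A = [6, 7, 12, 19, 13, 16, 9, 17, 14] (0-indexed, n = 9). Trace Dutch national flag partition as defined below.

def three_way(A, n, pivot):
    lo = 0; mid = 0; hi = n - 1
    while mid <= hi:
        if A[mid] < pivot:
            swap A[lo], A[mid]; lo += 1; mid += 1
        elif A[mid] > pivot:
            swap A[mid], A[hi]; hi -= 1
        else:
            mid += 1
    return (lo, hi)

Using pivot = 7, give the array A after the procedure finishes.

pivot = 7; lo=0, mid=0, hi=8
A[mid]=6<7: swap A[0],A[0]; lo=1,mid=1 → [6, 7, 12, 19, 13, 16, 9, 17, 14]
A[mid]=7=7: mid=2
A[mid]=12>7: swap A[2],A[8]; hi=7 → [6, 7, 14, 19, 13, 16, 9, 17, 12]
A[mid]=14>7: swap A[2],A[7]; hi=6 → [6, 7, 17, 19, 13, 16, 9, 14, 12]
A[mid]=17>7: swap A[2],A[6]; hi=5 → [6, 7, 9, 19, 13, 16, 17, 14, 12]
A[mid]=9>7: swap A[2],A[5]; hi=4 → [6, 7, 16, 19, 13, 9, 17, 14, 12]
A[mid]=16>7: swap A[2],A[4]; hi=3 → [6, 7, 13, 19, 16, 9, 17, 14, 12]
A[mid]=13>7: swap A[2],A[3]; hi=2 → [6, 7, 19, 13, 16, 9, 17, 14, 12]
A[mid]=19>7: swap A[2],A[2]; hi=1 → [6, 7, 19, 13, 16, 9, 17, 14, 12]
end: lo=1, hi=1; A = [6, 7, 19, 13, 16, 9, 17, 14, 12]

[6, 7, 19, 13, 16, 9, 17, 14, 12]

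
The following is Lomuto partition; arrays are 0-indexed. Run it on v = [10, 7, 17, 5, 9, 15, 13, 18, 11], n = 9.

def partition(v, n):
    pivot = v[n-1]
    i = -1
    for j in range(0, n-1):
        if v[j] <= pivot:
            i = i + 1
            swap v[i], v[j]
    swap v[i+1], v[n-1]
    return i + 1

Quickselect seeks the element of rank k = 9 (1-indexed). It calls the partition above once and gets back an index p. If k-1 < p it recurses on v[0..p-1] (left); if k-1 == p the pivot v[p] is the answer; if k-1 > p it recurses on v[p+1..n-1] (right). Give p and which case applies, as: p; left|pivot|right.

pivot=11, i=-1
j=0: 10≤11, i=0, swap(0,0) ⇒ [10, 7, 17, 5, 9, 15, 13, 18, 11]
j=1: 7≤11, i=1, swap(1,1) ⇒ [10, 7, 17, 5, 9, 15, 13, 18, 11]
j=2: 17>11, skip
j=3: 5≤11, i=2, swap(2,3) ⇒ [10, 7, 5, 17, 9, 15, 13, 18, 11]
j=4: 9≤11, i=3, swap(3,4) ⇒ [10, 7, 5, 9, 17, 15, 13, 18, 11]
j=5: 15>11, skip
j=6: 13>11, skip
j=7: 18>11, skip
swap(4,8) ⇒ [10, 7, 5, 9, 11, 15, 13, 18, 17]; return 4
p = 4; k-1 = 8 > 4 ⇒ right

4; right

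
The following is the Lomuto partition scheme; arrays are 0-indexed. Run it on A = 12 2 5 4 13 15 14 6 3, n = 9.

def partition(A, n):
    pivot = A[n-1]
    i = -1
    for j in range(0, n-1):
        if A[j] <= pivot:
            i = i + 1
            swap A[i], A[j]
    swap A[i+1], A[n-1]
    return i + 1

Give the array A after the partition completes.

2 3 5 4 13 15 14 6 12

pivot=3, i=-1
j=0: 12>3, skip
j=1: 2≤3, i=0, swap(0,1) ⇒ 2 12 5 4 13 15 14 6 3
j=2: 5>3, skip
j=3: 4>3, skip
j=4: 13>3, skip
j=5: 15>3, skip
j=6: 14>3, skip
j=7: 6>3, skip
swap(1,8) ⇒ 2 3 5 4 13 15 14 6 12; return 1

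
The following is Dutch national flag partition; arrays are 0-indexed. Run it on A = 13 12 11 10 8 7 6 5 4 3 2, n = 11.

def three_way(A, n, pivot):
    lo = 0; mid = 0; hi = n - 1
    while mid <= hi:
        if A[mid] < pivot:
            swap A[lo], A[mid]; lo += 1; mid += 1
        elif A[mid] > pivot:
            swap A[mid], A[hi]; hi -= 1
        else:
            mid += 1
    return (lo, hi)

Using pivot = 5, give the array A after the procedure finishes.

lo=0 mid=0 hi=10
13>5: swap(0,10), hi=9 ⇒ 2 12 11 10 8 7 6 5 4 3 13
2<5: swap(0,0), lo=1 mid=1 ⇒ 2 12 11 10 8 7 6 5 4 3 13
12>5: swap(1,9), hi=8 ⇒ 2 3 11 10 8 7 6 5 4 12 13
3<5: swap(1,1), lo=2 mid=2 ⇒ 2 3 11 10 8 7 6 5 4 12 13
11>5: swap(2,8), hi=7 ⇒ 2 3 4 10 8 7 6 5 11 12 13
4<5: swap(2,2), lo=3 mid=3 ⇒ 2 3 4 10 8 7 6 5 11 12 13
10>5: swap(3,7), hi=6 ⇒ 2 3 4 5 8 7 6 10 11 12 13
5=5: mid=4
8>5: swap(4,6), hi=5 ⇒ 2 3 4 5 6 7 8 10 11 12 13
6>5: swap(4,5), hi=4 ⇒ 2 3 4 5 7 6 8 10 11 12 13
7>5: swap(4,4), hi=3 ⇒ 2 3 4 5 7 6 8 10 11 12 13
done. lo=3 hi=3; A=2 3 4 5 7 6 8 10 11 12 13

2 3 4 5 7 6 8 10 11 12 13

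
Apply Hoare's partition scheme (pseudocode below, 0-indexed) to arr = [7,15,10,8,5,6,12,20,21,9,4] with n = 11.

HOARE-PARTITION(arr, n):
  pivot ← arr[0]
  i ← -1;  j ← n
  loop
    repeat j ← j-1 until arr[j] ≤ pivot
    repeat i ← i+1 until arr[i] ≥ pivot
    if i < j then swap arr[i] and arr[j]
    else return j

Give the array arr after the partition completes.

pivot=7
j stops at 10 (4), i stops at 0 (7); swap ⇒ [4,15,10,8,5,6,12,20,21,9,7]
j stops at 5 (6), i stops at 1 (15); swap ⇒ [4,6,10,8,5,15,12,20,21,9,7]
j stops at 4 (5), i stops at 2 (10); swap ⇒ [4,6,5,8,10,15,12,20,21,9,7]
j stops at 2, i stops at 3; i≥j ⇒ return 2. arr=[4,6,5,8,10,15,12,20,21,9,7]

[4,6,5,8,10,15,12,20,21,9,7]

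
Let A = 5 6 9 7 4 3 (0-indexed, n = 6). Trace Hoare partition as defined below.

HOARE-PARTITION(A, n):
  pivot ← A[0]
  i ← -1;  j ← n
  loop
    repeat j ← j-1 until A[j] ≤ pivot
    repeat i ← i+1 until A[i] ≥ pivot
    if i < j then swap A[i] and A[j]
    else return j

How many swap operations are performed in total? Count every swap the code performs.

2

pivot = A[0] = 5; i = -1, j = 6
j→5 (A[5]=3≤5), i→0 (A[0]=5≥5); i<j, swap → 3 6 9 7 4 5
j→4 (A[4]=4≤5), i→1 (A[1]=6≥5); i<j, swap → 3 4 9 7 6 5
j→1, i→2; i≥j, return j=1. A = 3 4 9 7 6 5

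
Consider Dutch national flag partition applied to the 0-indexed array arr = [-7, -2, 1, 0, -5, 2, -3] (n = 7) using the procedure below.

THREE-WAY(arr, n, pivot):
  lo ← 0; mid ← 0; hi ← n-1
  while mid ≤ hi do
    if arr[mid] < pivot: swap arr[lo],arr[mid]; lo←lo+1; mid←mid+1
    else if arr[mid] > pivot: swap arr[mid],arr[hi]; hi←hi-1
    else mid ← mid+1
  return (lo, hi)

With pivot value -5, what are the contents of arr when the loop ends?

[-7, -5, 0, 1, 2, -3, -2]

pivot = -5; lo=0, mid=0, hi=6
arr[mid]=-7<-5: swap arr[0],arr[0]; lo=1,mid=1 → [-7, -2, 1, 0, -5, 2, -3]
arr[mid]=-2>-5: swap arr[1],arr[6]; hi=5 → [-7, -3, 1, 0, -5, 2, -2]
arr[mid]=-3>-5: swap arr[1],arr[5]; hi=4 → [-7, 2, 1, 0, -5, -3, -2]
arr[mid]=2>-5: swap arr[1],arr[4]; hi=3 → [-7, -5, 1, 0, 2, -3, -2]
arr[mid]=-5=-5: mid=2
arr[mid]=1>-5: swap arr[2],arr[3]; hi=2 → [-7, -5, 0, 1, 2, -3, -2]
arr[mid]=0>-5: swap arr[2],arr[2]; hi=1 → [-7, -5, 0, 1, 2, -3, -2]
end: lo=1, hi=1; arr = [-7, -5, 0, 1, 2, -3, -2]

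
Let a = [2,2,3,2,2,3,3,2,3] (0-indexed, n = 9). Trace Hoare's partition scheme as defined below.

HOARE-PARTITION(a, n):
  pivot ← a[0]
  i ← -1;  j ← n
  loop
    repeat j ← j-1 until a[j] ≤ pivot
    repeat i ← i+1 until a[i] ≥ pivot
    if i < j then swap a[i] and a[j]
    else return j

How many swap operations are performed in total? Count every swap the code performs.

pivot = a[0] = 2; i = -1, j = 9
j→7 (a[7]=2≤2), i→0 (a[0]=2≥2); i<j, swap → [2,2,3,2,2,3,3,2,3]
j→4 (a[4]=2≤2), i→1 (a[1]=2≥2); i<j, swap → [2,2,3,2,2,3,3,2,3]
j→3 (a[3]=2≤2), i→2 (a[2]=3≥2); i<j, swap → [2,2,2,3,2,3,3,2,3]
j→2, i→3; i≥j, return j=2. a = [2,2,2,3,2,3,3,2,3]

3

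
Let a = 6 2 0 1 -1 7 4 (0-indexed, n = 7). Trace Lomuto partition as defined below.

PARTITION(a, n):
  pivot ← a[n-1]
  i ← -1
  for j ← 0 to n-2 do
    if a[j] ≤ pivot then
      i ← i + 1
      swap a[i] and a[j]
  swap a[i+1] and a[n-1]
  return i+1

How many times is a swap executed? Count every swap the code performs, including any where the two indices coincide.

5

pivot = a[6] = 4; i = -1
j=0: a[0]=6 > 4 → no swap
j=1: a[1]=2 ≤ 4 → i=0, swap a[0],a[1] → 2 6 0 1 -1 7 4
j=2: a[2]=0 ≤ 4 → i=1, swap a[1],a[2] → 2 0 6 1 -1 7 4
j=3: a[3]=1 ≤ 4 → i=2, swap a[2],a[3] → 2 0 1 6 -1 7 4
j=4: a[4]=-1 ≤ 4 → i=3, swap a[3],a[4] → 2 0 1 -1 6 7 4
j=5: a[5]=7 > 4 → no swap
final swap a[4],a[6] → 2 0 1 -1 4 7 6; return 4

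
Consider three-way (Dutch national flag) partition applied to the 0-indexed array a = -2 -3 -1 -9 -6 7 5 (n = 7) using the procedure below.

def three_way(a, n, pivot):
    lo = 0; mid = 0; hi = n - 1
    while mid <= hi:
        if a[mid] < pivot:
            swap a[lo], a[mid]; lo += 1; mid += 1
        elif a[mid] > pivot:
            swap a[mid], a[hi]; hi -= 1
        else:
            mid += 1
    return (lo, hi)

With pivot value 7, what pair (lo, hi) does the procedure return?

(6, 6)

pivot = 7; lo=0, mid=0, hi=6
a[mid]=-2<7: swap a[0],a[0]; lo=1,mid=1 → -2 -3 -1 -9 -6 7 5
a[mid]=-3<7: swap a[1],a[1]; lo=2,mid=2 → -2 -3 -1 -9 -6 7 5
a[mid]=-1<7: swap a[2],a[2]; lo=3,mid=3 → -2 -3 -1 -9 -6 7 5
a[mid]=-9<7: swap a[3],a[3]; lo=4,mid=4 → -2 -3 -1 -9 -6 7 5
a[mid]=-6<7: swap a[4],a[4]; lo=5,mid=5 → -2 -3 -1 -9 -6 7 5
a[mid]=7=7: mid=6
a[mid]=5<7: swap a[5],a[6]; lo=6,mid=7 → -2 -3 -1 -9 -6 5 7
end: lo=6, hi=6; a = -2 -3 -1 -9 -6 5 7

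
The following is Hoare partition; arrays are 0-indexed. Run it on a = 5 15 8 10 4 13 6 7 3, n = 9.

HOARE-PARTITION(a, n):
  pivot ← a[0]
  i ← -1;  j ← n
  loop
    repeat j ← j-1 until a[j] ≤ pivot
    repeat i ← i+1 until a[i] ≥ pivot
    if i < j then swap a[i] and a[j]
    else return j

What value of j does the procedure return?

pivot = a[0] = 5; i = -1, j = 9
j→8 (a[8]=3≤5), i→0 (a[0]=5≥5); i<j, swap → 3 15 8 10 4 13 6 7 5
j→4 (a[4]=4≤5), i→1 (a[1]=15≥5); i<j, swap → 3 4 8 10 15 13 6 7 5
j→1, i→2; i≥j, return j=1. a = 3 4 8 10 15 13 6 7 5

1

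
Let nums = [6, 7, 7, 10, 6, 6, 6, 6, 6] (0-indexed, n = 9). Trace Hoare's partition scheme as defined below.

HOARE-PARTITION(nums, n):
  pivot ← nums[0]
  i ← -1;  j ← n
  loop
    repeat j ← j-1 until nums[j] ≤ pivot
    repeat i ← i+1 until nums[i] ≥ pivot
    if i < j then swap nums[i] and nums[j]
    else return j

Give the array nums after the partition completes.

[6, 6, 6, 6, 6, 10, 7, 7, 6]

pivot=6
j stops at 8 (6), i stops at 0 (6); swap ⇒ [6, 7, 7, 10, 6, 6, 6, 6, 6]
j stops at 7 (6), i stops at 1 (7); swap ⇒ [6, 6, 7, 10, 6, 6, 6, 7, 6]
j stops at 6 (6), i stops at 2 (7); swap ⇒ [6, 6, 6, 10, 6, 6, 7, 7, 6]
j stops at 5 (6), i stops at 3 (10); swap ⇒ [6, 6, 6, 6, 6, 10, 7, 7, 6]
j stops at 4, i stops at 4; i≥j ⇒ return 4. nums=[6, 6, 6, 6, 6, 10, 7, 7, 6]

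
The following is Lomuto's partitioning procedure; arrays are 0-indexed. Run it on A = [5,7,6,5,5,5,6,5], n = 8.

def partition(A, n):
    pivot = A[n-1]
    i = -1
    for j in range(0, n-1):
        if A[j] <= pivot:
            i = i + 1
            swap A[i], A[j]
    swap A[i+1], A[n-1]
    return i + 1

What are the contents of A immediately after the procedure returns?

pivot=5, i=-1
j=0: 5≤5, i=0, swap(0,0) ⇒ [5,7,6,5,5,5,6,5]
j=1: 7>5, skip
j=2: 6>5, skip
j=3: 5≤5, i=1, swap(1,3) ⇒ [5,5,6,7,5,5,6,5]
j=4: 5≤5, i=2, swap(2,4) ⇒ [5,5,5,7,6,5,6,5]
j=5: 5≤5, i=3, swap(3,5) ⇒ [5,5,5,5,6,7,6,5]
j=6: 6>5, skip
swap(4,7) ⇒ [5,5,5,5,5,7,6,6]; return 4

[5,5,5,5,5,7,6,6]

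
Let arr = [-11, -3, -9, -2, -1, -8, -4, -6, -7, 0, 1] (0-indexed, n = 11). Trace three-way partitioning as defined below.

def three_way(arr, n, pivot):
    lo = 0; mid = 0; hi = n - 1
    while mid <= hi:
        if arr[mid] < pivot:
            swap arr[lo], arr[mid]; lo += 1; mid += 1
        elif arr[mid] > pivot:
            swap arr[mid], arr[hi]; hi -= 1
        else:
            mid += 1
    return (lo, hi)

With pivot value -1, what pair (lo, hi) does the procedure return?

lo=0 mid=0 hi=10
-11<-1: swap(0,0), lo=1 mid=1 ⇒ [-11, -3, -9, -2, -1, -8, -4, -6, -7, 0, 1]
-3<-1: swap(1,1), lo=2 mid=2 ⇒ [-11, -3, -9, -2, -1, -8, -4, -6, -7, 0, 1]
-9<-1: swap(2,2), lo=3 mid=3 ⇒ [-11, -3, -9, -2, -1, -8, -4, -6, -7, 0, 1]
-2<-1: swap(3,3), lo=4 mid=4 ⇒ [-11, -3, -9, -2, -1, -8, -4, -6, -7, 0, 1]
-1=-1: mid=5
-8<-1: swap(4,5), lo=5 mid=6 ⇒ [-11, -3, -9, -2, -8, -1, -4, -6, -7, 0, 1]
-4<-1: swap(5,6), lo=6 mid=7 ⇒ [-11, -3, -9, -2, -8, -4, -1, -6, -7, 0, 1]
-6<-1: swap(6,7), lo=7 mid=8 ⇒ [-11, -3, -9, -2, -8, -4, -6, -1, -7, 0, 1]
-7<-1: swap(7,8), lo=8 mid=9 ⇒ [-11, -3, -9, -2, -8, -4, -6, -7, -1, 0, 1]
0>-1: swap(9,10), hi=9 ⇒ [-11, -3, -9, -2, -8, -4, -6, -7, -1, 1, 0]
1>-1: swap(9,9), hi=8 ⇒ [-11, -3, -9, -2, -8, -4, -6, -7, -1, 1, 0]
done. lo=8 hi=8; arr=[-11, -3, -9, -2, -8, -4, -6, -7, -1, 1, 0]

(8, 8)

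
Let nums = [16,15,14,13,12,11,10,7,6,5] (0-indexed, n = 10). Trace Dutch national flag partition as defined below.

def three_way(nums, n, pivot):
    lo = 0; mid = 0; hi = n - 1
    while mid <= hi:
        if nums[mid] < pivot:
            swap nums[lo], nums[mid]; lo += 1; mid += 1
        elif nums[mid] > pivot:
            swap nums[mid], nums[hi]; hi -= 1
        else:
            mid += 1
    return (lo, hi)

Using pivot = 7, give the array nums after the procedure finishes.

[5,6,7,12,11,10,13,14,15,16]

lo=0 mid=0 hi=9
16>7: swap(0,9), hi=8 ⇒ [5,15,14,13,12,11,10,7,6,16]
5<7: swap(0,0), lo=1 mid=1 ⇒ [5,15,14,13,12,11,10,7,6,16]
15>7: swap(1,8), hi=7 ⇒ [5,6,14,13,12,11,10,7,15,16]
6<7: swap(1,1), lo=2 mid=2 ⇒ [5,6,14,13,12,11,10,7,15,16]
14>7: swap(2,7), hi=6 ⇒ [5,6,7,13,12,11,10,14,15,16]
7=7: mid=3
13>7: swap(3,6), hi=5 ⇒ [5,6,7,10,12,11,13,14,15,16]
10>7: swap(3,5), hi=4 ⇒ [5,6,7,11,12,10,13,14,15,16]
11>7: swap(3,4), hi=3 ⇒ [5,6,7,12,11,10,13,14,15,16]
12>7: swap(3,3), hi=2 ⇒ [5,6,7,12,11,10,13,14,15,16]
done. lo=2 hi=2; nums=[5,6,7,12,11,10,13,14,15,16]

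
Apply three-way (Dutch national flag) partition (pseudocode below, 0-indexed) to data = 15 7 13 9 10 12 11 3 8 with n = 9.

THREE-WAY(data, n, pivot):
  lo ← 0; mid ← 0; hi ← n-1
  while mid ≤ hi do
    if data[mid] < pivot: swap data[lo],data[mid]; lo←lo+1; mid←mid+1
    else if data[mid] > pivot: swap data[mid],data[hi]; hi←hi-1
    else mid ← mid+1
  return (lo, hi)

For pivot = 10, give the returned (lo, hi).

pivot = 10; lo=0, mid=0, hi=8
data[mid]=15>10: swap data[0],data[8]; hi=7 → 8 7 13 9 10 12 11 3 15
data[mid]=8<10: swap data[0],data[0]; lo=1,mid=1 → 8 7 13 9 10 12 11 3 15
data[mid]=7<10: swap data[1],data[1]; lo=2,mid=2 → 8 7 13 9 10 12 11 3 15
data[mid]=13>10: swap data[2],data[7]; hi=6 → 8 7 3 9 10 12 11 13 15
data[mid]=3<10: swap data[2],data[2]; lo=3,mid=3 → 8 7 3 9 10 12 11 13 15
data[mid]=9<10: swap data[3],data[3]; lo=4,mid=4 → 8 7 3 9 10 12 11 13 15
data[mid]=10=10: mid=5
data[mid]=12>10: swap data[5],data[6]; hi=5 → 8 7 3 9 10 11 12 13 15
data[mid]=11>10: swap data[5],data[5]; hi=4 → 8 7 3 9 10 11 12 13 15
end: lo=4, hi=4; data = 8 7 3 9 10 11 12 13 15

(4, 4)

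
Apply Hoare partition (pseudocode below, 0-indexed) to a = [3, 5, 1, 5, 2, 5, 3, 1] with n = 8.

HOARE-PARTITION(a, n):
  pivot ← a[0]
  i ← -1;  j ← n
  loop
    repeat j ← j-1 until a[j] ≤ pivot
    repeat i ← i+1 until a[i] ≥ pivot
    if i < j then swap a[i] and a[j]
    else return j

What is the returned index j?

3

pivot=3
j stops at 7 (1), i stops at 0 (3); swap ⇒ [1, 5, 1, 5, 2, 5, 3, 3]
j stops at 6 (3), i stops at 1 (5); swap ⇒ [1, 3, 1, 5, 2, 5, 5, 3]
j stops at 4 (2), i stops at 3 (5); swap ⇒ [1, 3, 1, 2, 5, 5, 5, 3]
j stops at 3, i stops at 4; i≥j ⇒ return 3. a=[1, 3, 1, 2, 5, 5, 5, 3]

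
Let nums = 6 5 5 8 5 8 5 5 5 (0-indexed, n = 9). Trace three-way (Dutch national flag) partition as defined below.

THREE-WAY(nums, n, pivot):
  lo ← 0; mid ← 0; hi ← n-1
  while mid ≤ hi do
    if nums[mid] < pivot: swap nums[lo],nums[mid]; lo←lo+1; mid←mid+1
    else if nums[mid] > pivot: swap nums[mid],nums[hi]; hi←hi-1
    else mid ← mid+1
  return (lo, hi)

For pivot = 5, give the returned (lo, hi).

(0, 5)

lo=0 mid=0 hi=8
6>5: swap(0,8), hi=7 ⇒ 5 5 5 8 5 8 5 5 6
5=5: mid=1
5=5: mid=2
5=5: mid=3
8>5: swap(3,7), hi=6 ⇒ 5 5 5 5 5 8 5 8 6
5=5: mid=4
5=5: mid=5
8>5: swap(5,6), hi=5 ⇒ 5 5 5 5 5 5 8 8 6
5=5: mid=6
done. lo=0 hi=5; nums=5 5 5 5 5 5 8 8 6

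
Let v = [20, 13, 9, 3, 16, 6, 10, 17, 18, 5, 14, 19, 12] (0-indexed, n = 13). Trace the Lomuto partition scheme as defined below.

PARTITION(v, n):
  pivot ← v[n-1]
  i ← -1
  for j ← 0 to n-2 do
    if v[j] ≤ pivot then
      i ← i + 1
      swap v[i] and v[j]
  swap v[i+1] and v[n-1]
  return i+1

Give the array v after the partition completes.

[9, 3, 6, 10, 5, 12, 13, 17, 18, 16, 14, 19, 20]

pivot=12, i=-1
j=0: 20>12, skip
j=1: 13>12, skip
j=2: 9≤12, i=0, swap(0,2) ⇒ [9, 13, 20, 3, 16, 6, 10, 17, 18, 5, 14, 19, 12]
j=3: 3≤12, i=1, swap(1,3) ⇒ [9, 3, 20, 13, 16, 6, 10, 17, 18, 5, 14, 19, 12]
j=4: 16>12, skip
j=5: 6≤12, i=2, swap(2,5) ⇒ [9, 3, 6, 13, 16, 20, 10, 17, 18, 5, 14, 19, 12]
j=6: 10≤12, i=3, swap(3,6) ⇒ [9, 3, 6, 10, 16, 20, 13, 17, 18, 5, 14, 19, 12]
j=7: 17>12, skip
j=8: 18>12, skip
j=9: 5≤12, i=4, swap(4,9) ⇒ [9, 3, 6, 10, 5, 20, 13, 17, 18, 16, 14, 19, 12]
j=10: 14>12, skip
j=11: 19>12, skip
swap(5,12) ⇒ [9, 3, 6, 10, 5, 12, 13, 17, 18, 16, 14, 19, 20]; return 5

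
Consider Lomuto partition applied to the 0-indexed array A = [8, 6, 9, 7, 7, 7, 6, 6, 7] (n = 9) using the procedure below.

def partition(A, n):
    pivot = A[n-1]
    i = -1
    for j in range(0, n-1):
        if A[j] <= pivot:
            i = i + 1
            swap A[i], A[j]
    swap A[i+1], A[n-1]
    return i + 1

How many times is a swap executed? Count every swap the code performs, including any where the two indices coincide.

pivot = A[8] = 7; i = -1
j=0: A[0]=8 > 7 → no swap
j=1: A[1]=6 ≤ 7 → i=0, swap A[0],A[1] → [6, 8, 9, 7, 7, 7, 6, 6, 7]
j=2: A[2]=9 > 7 → no swap
j=3: A[3]=7 ≤ 7 → i=1, swap A[1],A[3] → [6, 7, 9, 8, 7, 7, 6, 6, 7]
j=4: A[4]=7 ≤ 7 → i=2, swap A[2],A[4] → [6, 7, 7, 8, 9, 7, 6, 6, 7]
j=5: A[5]=7 ≤ 7 → i=3, swap A[3],A[5] → [6, 7, 7, 7, 9, 8, 6, 6, 7]
j=6: A[6]=6 ≤ 7 → i=4, swap A[4],A[6] → [6, 7, 7, 7, 6, 8, 9, 6, 7]
j=7: A[7]=6 ≤ 7 → i=5, swap A[5],A[7] → [6, 7, 7, 7, 6, 6, 9, 8, 7]
final swap A[6],A[8] → [6, 7, 7, 7, 6, 6, 7, 8, 9]; return 6

7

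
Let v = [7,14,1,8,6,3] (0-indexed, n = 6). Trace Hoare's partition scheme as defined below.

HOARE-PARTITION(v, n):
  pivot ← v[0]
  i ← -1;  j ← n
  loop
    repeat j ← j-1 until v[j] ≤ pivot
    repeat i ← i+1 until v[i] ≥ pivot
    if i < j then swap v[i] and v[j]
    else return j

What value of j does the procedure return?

2

pivot = v[0] = 7; i = -1, j = 6
j→5 (v[5]=3≤7), i→0 (v[0]=7≥7); i<j, swap → [3,14,1,8,6,7]
j→4 (v[4]=6≤7), i→1 (v[1]=14≥7); i<j, swap → [3,6,1,8,14,7]
j→2, i→3; i≥j, return j=2. v = [3,6,1,8,14,7]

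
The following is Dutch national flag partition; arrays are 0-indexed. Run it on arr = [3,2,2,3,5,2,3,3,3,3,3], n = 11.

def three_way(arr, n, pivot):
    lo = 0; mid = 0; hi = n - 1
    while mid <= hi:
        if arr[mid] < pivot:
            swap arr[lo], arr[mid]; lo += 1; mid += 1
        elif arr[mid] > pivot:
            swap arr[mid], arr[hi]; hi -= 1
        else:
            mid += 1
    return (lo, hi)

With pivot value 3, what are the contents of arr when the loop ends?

lo=0 mid=0 hi=10
3=3: mid=1
2<3: swap(0,1), lo=1 mid=2 ⇒ [2,3,2,3,5,2,3,3,3,3,3]
2<3: swap(1,2), lo=2 mid=3 ⇒ [2,2,3,3,5,2,3,3,3,3,3]
3=3: mid=4
5>3: swap(4,10), hi=9 ⇒ [2,2,3,3,3,2,3,3,3,3,5]
3=3: mid=5
2<3: swap(2,5), lo=3 mid=6 ⇒ [2,2,2,3,3,3,3,3,3,3,5]
3=3: mid=7
3=3: mid=8
3=3: mid=9
3=3: mid=10
done. lo=3 hi=9; arr=[2,2,2,3,3,3,3,3,3,3,5]

[2,2,2,3,3,3,3,3,3,3,5]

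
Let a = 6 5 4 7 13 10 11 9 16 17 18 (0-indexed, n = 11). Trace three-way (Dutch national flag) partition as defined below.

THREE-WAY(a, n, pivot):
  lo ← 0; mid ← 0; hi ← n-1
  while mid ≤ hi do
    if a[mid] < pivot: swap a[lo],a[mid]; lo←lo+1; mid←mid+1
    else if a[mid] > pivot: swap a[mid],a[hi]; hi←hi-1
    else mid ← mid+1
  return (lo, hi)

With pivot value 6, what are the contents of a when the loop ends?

5 4 6 13 10 11 9 16 17 18 7

lo=0 mid=0 hi=10
6=6: mid=1
5<6: swap(0,1), lo=1 mid=2 ⇒ 5 6 4 7 13 10 11 9 16 17 18
4<6: swap(1,2), lo=2 mid=3 ⇒ 5 4 6 7 13 10 11 9 16 17 18
7>6: swap(3,10), hi=9 ⇒ 5 4 6 18 13 10 11 9 16 17 7
18>6: swap(3,9), hi=8 ⇒ 5 4 6 17 13 10 11 9 16 18 7
17>6: swap(3,8), hi=7 ⇒ 5 4 6 16 13 10 11 9 17 18 7
16>6: swap(3,7), hi=6 ⇒ 5 4 6 9 13 10 11 16 17 18 7
9>6: swap(3,6), hi=5 ⇒ 5 4 6 11 13 10 9 16 17 18 7
11>6: swap(3,5), hi=4 ⇒ 5 4 6 10 13 11 9 16 17 18 7
10>6: swap(3,4), hi=3 ⇒ 5 4 6 13 10 11 9 16 17 18 7
13>6: swap(3,3), hi=2 ⇒ 5 4 6 13 10 11 9 16 17 18 7
done. lo=2 hi=2; a=5 4 6 13 10 11 9 16 17 18 7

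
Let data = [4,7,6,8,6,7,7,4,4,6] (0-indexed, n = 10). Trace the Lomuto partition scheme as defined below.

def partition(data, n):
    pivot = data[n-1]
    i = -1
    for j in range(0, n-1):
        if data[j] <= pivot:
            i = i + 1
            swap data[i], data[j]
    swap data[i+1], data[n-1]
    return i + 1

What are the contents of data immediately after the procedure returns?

[4,6,6,4,4,6,7,8,7,7]

pivot = data[9] = 6; i = -1
j=0: data[0]=4 ≤ 6 → i=0, swap data[0],data[0] (no change) → [4,7,6,8,6,7,7,4,4,6]
j=1: data[1]=7 > 6 → no swap
j=2: data[2]=6 ≤ 6 → i=1, swap data[1],data[2] → [4,6,7,8,6,7,7,4,4,6]
j=3: data[3]=8 > 6 → no swap
j=4: data[4]=6 ≤ 6 → i=2, swap data[2],data[4] → [4,6,6,8,7,7,7,4,4,6]
j=5: data[5]=7 > 6 → no swap
j=6: data[6]=7 > 6 → no swap
j=7: data[7]=4 ≤ 6 → i=3, swap data[3],data[7] → [4,6,6,4,7,7,7,8,4,6]
j=8: data[8]=4 ≤ 6 → i=4, swap data[4],data[8] → [4,6,6,4,4,7,7,8,7,6]
final swap data[5],data[9] → [4,6,6,4,4,6,7,8,7,7]; return 5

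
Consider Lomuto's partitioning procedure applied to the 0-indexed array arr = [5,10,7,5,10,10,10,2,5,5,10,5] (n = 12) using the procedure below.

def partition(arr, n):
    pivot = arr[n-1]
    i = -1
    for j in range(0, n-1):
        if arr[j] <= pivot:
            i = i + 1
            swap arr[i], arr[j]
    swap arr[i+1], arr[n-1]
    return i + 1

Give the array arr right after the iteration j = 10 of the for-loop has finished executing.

[5,5,2,5,5,10,10,7,10,10,10,5]

pivot = arr[11] = 5; i = -1
j=0: arr[0]=5 ≤ 5 → i=0, swap arr[0],arr[0] (no change) → [5,10,7,5,10,10,10,2,5,5,10,5]
j=1: arr[1]=10 > 5 → no swap
j=2: arr[2]=7 > 5 → no swap
j=3: arr[3]=5 ≤ 5 → i=1, swap arr[1],arr[3] → [5,5,7,10,10,10,10,2,5,5,10,5]
j=4: arr[4]=10 > 5 → no swap
j=5: arr[5]=10 > 5 → no swap
j=6: arr[6]=10 > 5 → no swap
j=7: arr[7]=2 ≤ 5 → i=2, swap arr[2],arr[7] → [5,5,2,10,10,10,10,7,5,5,10,5]
j=8: arr[8]=5 ≤ 5 → i=3, swap arr[3],arr[8] → [5,5,2,5,10,10,10,7,10,5,10,5]
j=9: arr[9]=5 ≤ 5 → i=4, swap arr[4],arr[9] → [5,5,2,5,5,10,10,7,10,10,10,5]
j=10: arr[10]=10 > 5 → no swap
(after j=10) arr = [5,5,2,5,5,10,10,7,10,10,10,5]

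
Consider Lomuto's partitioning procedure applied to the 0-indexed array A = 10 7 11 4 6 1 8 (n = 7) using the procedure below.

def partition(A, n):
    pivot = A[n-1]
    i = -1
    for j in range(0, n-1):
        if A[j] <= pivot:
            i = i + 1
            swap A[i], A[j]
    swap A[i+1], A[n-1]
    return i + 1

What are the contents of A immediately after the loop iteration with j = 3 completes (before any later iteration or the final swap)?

pivot = A[6] = 8; i = -1
j=0: A[0]=10 > 8 → no swap
j=1: A[1]=7 ≤ 8 → i=0, swap A[0],A[1] → 7 10 11 4 6 1 8
j=2: A[2]=11 > 8 → no swap
j=3: A[3]=4 ≤ 8 → i=1, swap A[1],A[3] → 7 4 11 10 6 1 8
(after j=3) A = 7 4 11 10 6 1 8

7 4 11 10 6 1 8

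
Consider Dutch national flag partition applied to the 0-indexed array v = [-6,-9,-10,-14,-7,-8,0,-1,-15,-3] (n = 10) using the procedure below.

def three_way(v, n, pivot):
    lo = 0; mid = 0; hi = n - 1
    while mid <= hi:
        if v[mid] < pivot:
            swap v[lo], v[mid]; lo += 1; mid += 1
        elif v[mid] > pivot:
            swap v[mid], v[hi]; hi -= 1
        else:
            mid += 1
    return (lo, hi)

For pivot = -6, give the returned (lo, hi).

(6, 6)

lo=0 mid=0 hi=9
-6=-6: mid=1
-9<-6: swap(0,1), lo=1 mid=2 ⇒ [-9,-6,-10,-14,-7,-8,0,-1,-15,-3]
-10<-6: swap(1,2), lo=2 mid=3 ⇒ [-9,-10,-6,-14,-7,-8,0,-1,-15,-3]
-14<-6: swap(2,3), lo=3 mid=4 ⇒ [-9,-10,-14,-6,-7,-8,0,-1,-15,-3]
-7<-6: swap(3,4), lo=4 mid=5 ⇒ [-9,-10,-14,-7,-6,-8,0,-1,-15,-3]
-8<-6: swap(4,5), lo=5 mid=6 ⇒ [-9,-10,-14,-7,-8,-6,0,-1,-15,-3]
0>-6: swap(6,9), hi=8 ⇒ [-9,-10,-14,-7,-8,-6,-3,-1,-15,0]
-3>-6: swap(6,8), hi=7 ⇒ [-9,-10,-14,-7,-8,-6,-15,-1,-3,0]
-15<-6: swap(5,6), lo=6 mid=7 ⇒ [-9,-10,-14,-7,-8,-15,-6,-1,-3,0]
-1>-6: swap(7,7), hi=6 ⇒ [-9,-10,-14,-7,-8,-15,-6,-1,-3,0]
done. lo=6 hi=6; v=[-9,-10,-14,-7,-8,-15,-6,-1,-3,0]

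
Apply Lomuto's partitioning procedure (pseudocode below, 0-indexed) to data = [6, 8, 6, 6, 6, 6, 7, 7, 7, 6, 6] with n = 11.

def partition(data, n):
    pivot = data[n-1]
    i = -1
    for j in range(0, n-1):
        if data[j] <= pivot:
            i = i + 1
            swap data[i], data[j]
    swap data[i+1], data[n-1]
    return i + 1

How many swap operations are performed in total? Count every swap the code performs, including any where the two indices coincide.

7

pivot = data[10] = 6; i = -1
j=0: data[0]=6 ≤ 6 → i=0, swap data[0],data[0] (no change) → [6, 8, 6, 6, 6, 6, 7, 7, 7, 6, 6]
j=1: data[1]=8 > 6 → no swap
j=2: data[2]=6 ≤ 6 → i=1, swap data[1],data[2] → [6, 6, 8, 6, 6, 6, 7, 7, 7, 6, 6]
j=3: data[3]=6 ≤ 6 → i=2, swap data[2],data[3] → [6, 6, 6, 8, 6, 6, 7, 7, 7, 6, 6]
j=4: data[4]=6 ≤ 6 → i=3, swap data[3],data[4] → [6, 6, 6, 6, 8, 6, 7, 7, 7, 6, 6]
j=5: data[5]=6 ≤ 6 → i=4, swap data[4],data[5] → [6, 6, 6, 6, 6, 8, 7, 7, 7, 6, 6]
j=6: data[6]=7 > 6 → no swap
j=7: data[7]=7 > 6 → no swap
j=8: data[8]=7 > 6 → no swap
j=9: data[9]=6 ≤ 6 → i=5, swap data[5],data[9] → [6, 6, 6, 6, 6, 6, 7, 7, 7, 8, 6]
final swap data[6],data[10] → [6, 6, 6, 6, 6, 6, 6, 7, 7, 8, 7]; return 6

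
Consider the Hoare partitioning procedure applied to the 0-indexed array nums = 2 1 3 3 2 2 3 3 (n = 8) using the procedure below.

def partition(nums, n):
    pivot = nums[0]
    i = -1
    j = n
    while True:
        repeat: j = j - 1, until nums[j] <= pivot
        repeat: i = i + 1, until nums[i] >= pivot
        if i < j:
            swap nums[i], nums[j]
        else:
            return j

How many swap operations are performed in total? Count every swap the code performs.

pivot = nums[0] = 2; i = -1, j = 8
j→5 (nums[5]=2≤2), i→0 (nums[0]=2≥2); i<j, swap → 2 1 3 3 2 2 3 3
j→4 (nums[4]=2≤2), i→2 (nums[2]=3≥2); i<j, swap → 2 1 2 3 3 2 3 3
j→2, i→3; i≥j, return j=2. nums = 2 1 2 3 3 2 3 3

2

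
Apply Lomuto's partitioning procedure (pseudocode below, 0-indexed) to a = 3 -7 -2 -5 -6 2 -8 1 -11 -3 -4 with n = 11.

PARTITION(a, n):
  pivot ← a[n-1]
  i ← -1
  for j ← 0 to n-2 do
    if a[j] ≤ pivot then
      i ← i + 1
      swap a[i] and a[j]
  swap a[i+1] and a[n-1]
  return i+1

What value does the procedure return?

5

pivot=-4, i=-1
j=0: 3>-4, skip
j=1: -7≤-4, i=0, swap(0,1) ⇒ -7 3 -2 -5 -6 2 -8 1 -11 -3 -4
j=2: -2>-4, skip
j=3: -5≤-4, i=1, swap(1,3) ⇒ -7 -5 -2 3 -6 2 -8 1 -11 -3 -4
j=4: -6≤-4, i=2, swap(2,4) ⇒ -7 -5 -6 3 -2 2 -8 1 -11 -3 -4
j=5: 2>-4, skip
j=6: -8≤-4, i=3, swap(3,6) ⇒ -7 -5 -6 -8 -2 2 3 1 -11 -3 -4
j=7: 1>-4, skip
j=8: -11≤-4, i=4, swap(4,8) ⇒ -7 -5 -6 -8 -11 2 3 1 -2 -3 -4
j=9: -3>-4, skip
swap(5,10) ⇒ -7 -5 -6 -8 -11 -4 3 1 -2 -3 2; return 5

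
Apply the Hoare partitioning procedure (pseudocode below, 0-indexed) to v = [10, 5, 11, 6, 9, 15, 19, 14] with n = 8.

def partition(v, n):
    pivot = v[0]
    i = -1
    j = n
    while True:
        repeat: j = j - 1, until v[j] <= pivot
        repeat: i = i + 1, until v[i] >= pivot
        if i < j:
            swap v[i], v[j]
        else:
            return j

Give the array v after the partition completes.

pivot = v[0] = 10; i = -1, j = 8
j→4 (v[4]=9≤10), i→0 (v[0]=10≥10); i<j, swap → [9, 5, 11, 6, 10, 15, 19, 14]
j→3 (v[3]=6≤10), i→2 (v[2]=11≥10); i<j, swap → [9, 5, 6, 11, 10, 15, 19, 14]
j→2, i→3; i≥j, return j=2. v = [9, 5, 6, 11, 10, 15, 19, 14]

[9, 5, 6, 11, 10, 15, 19, 14]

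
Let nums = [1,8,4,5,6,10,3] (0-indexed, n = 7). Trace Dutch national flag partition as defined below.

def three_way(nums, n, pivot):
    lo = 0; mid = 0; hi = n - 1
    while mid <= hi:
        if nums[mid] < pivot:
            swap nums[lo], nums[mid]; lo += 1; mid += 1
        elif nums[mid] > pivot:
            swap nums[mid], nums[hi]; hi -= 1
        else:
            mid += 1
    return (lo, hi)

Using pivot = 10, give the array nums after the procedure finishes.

[1,8,4,5,6,3,10]

pivot = 10; lo=0, mid=0, hi=6
nums[mid]=1<10: swap nums[0],nums[0]; lo=1,mid=1 → [1,8,4,5,6,10,3]
nums[mid]=8<10: swap nums[1],nums[1]; lo=2,mid=2 → [1,8,4,5,6,10,3]
nums[mid]=4<10: swap nums[2],nums[2]; lo=3,mid=3 → [1,8,4,5,6,10,3]
nums[mid]=5<10: swap nums[3],nums[3]; lo=4,mid=4 → [1,8,4,5,6,10,3]
nums[mid]=6<10: swap nums[4],nums[4]; lo=5,mid=5 → [1,8,4,5,6,10,3]
nums[mid]=10=10: mid=6
nums[mid]=3<10: swap nums[5],nums[6]; lo=6,mid=7 → [1,8,4,5,6,3,10]
end: lo=6, hi=6; nums = [1,8,4,5,6,3,10]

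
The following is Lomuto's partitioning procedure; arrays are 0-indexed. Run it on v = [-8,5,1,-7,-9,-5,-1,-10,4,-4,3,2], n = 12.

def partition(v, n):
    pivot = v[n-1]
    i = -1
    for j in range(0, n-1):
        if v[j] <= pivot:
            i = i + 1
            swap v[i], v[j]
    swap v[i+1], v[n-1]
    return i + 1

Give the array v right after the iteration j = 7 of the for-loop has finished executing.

pivot=2, i=-1
j=0: -8≤2, i=0, swap(0,0) ⇒ [-8,5,1,-7,-9,-5,-1,-10,4,-4,3,2]
j=1: 5>2, skip
j=2: 1≤2, i=1, swap(1,2) ⇒ [-8,1,5,-7,-9,-5,-1,-10,4,-4,3,2]
j=3: -7≤2, i=2, swap(2,3) ⇒ [-8,1,-7,5,-9,-5,-1,-10,4,-4,3,2]
j=4: -9≤2, i=3, swap(3,4) ⇒ [-8,1,-7,-9,5,-5,-1,-10,4,-4,3,2]
j=5: -5≤2, i=4, swap(4,5) ⇒ [-8,1,-7,-9,-5,5,-1,-10,4,-4,3,2]
j=6: -1≤2, i=5, swap(5,6) ⇒ [-8,1,-7,-9,-5,-1,5,-10,4,-4,3,2]
j=7: -10≤2, i=6, swap(6,7) ⇒ [-8,1,-7,-9,-5,-1,-10,5,4,-4,3,2]
(after j=7) v = [-8,1,-7,-9,-5,-1,-10,5,4,-4,3,2]

[-8,1,-7,-9,-5,-1,-10,5,4,-4,3,2]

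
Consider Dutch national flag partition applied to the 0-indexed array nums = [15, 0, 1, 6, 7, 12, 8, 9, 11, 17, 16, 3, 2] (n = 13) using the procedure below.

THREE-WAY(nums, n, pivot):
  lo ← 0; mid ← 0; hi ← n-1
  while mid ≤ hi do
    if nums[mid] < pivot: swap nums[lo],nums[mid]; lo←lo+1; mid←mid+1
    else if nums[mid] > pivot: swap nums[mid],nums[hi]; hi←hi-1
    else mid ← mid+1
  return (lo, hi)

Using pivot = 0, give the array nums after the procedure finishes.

pivot = 0; lo=0, mid=0, hi=12
nums[mid]=15>0: swap nums[0],nums[12]; hi=11 → [2, 0, 1, 6, 7, 12, 8, 9, 11, 17, 16, 3, 15]
nums[mid]=2>0: swap nums[0],nums[11]; hi=10 → [3, 0, 1, 6, 7, 12, 8, 9, 11, 17, 16, 2, 15]
nums[mid]=3>0: swap nums[0],nums[10]; hi=9 → [16, 0, 1, 6, 7, 12, 8, 9, 11, 17, 3, 2, 15]
nums[mid]=16>0: swap nums[0],nums[9]; hi=8 → [17, 0, 1, 6, 7, 12, 8, 9, 11, 16, 3, 2, 15]
nums[mid]=17>0: swap nums[0],nums[8]; hi=7 → [11, 0, 1, 6, 7, 12, 8, 9, 17, 16, 3, 2, 15]
nums[mid]=11>0: swap nums[0],nums[7]; hi=6 → [9, 0, 1, 6, 7, 12, 8, 11, 17, 16, 3, 2, 15]
nums[mid]=9>0: swap nums[0],nums[6]; hi=5 → [8, 0, 1, 6, 7, 12, 9, 11, 17, 16, 3, 2, 15]
nums[mid]=8>0: swap nums[0],nums[5]; hi=4 → [12, 0, 1, 6, 7, 8, 9, 11, 17, 16, 3, 2, 15]
nums[mid]=12>0: swap nums[0],nums[4]; hi=3 → [7, 0, 1, 6, 12, 8, 9, 11, 17, 16, 3, 2, 15]
nums[mid]=7>0: swap nums[0],nums[3]; hi=2 → [6, 0, 1, 7, 12, 8, 9, 11, 17, 16, 3, 2, 15]
nums[mid]=6>0: swap nums[0],nums[2]; hi=1 → [1, 0, 6, 7, 12, 8, 9, 11, 17, 16, 3, 2, 15]
nums[mid]=1>0: swap nums[0],nums[1]; hi=0 → [0, 1, 6, 7, 12, 8, 9, 11, 17, 16, 3, 2, 15]
nums[mid]=0=0: mid=1
end: lo=0, hi=0; nums = [0, 1, 6, 7, 12, 8, 9, 11, 17, 16, 3, 2, 15]

[0, 1, 6, 7, 12, 8, 9, 11, 17, 16, 3, 2, 15]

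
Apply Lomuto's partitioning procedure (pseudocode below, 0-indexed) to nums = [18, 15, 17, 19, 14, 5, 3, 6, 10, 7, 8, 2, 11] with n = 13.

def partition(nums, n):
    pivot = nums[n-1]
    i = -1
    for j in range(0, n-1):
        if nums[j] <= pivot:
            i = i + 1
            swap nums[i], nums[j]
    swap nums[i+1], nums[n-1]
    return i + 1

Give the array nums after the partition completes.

pivot=11, i=-1
j=0: 18>11, skip
j=1: 15>11, skip
j=2: 17>11, skip
j=3: 19>11, skip
j=4: 14>11, skip
j=5: 5≤11, i=0, swap(0,5) ⇒ [5, 15, 17, 19, 14, 18, 3, 6, 10, 7, 8, 2, 11]
j=6: 3≤11, i=1, swap(1,6) ⇒ [5, 3, 17, 19, 14, 18, 15, 6, 10, 7, 8, 2, 11]
j=7: 6≤11, i=2, swap(2,7) ⇒ [5, 3, 6, 19, 14, 18, 15, 17, 10, 7, 8, 2, 11]
j=8: 10≤11, i=3, swap(3,8) ⇒ [5, 3, 6, 10, 14, 18, 15, 17, 19, 7, 8, 2, 11]
j=9: 7≤11, i=4, swap(4,9) ⇒ [5, 3, 6, 10, 7, 18, 15, 17, 19, 14, 8, 2, 11]
j=10: 8≤11, i=5, swap(5,10) ⇒ [5, 3, 6, 10, 7, 8, 15, 17, 19, 14, 18, 2, 11]
j=11: 2≤11, i=6, swap(6,11) ⇒ [5, 3, 6, 10, 7, 8, 2, 17, 19, 14, 18, 15, 11]
swap(7,12) ⇒ [5, 3, 6, 10, 7, 8, 2, 11, 19, 14, 18, 15, 17]; return 7

[5, 3, 6, 10, 7, 8, 2, 11, 19, 14, 18, 15, 17]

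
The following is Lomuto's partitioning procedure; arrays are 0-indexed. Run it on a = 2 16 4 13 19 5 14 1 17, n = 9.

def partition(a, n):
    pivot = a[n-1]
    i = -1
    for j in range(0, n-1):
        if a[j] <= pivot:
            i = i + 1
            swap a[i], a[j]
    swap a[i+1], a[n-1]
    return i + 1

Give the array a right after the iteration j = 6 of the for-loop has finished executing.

pivot=17, i=-1
j=0: 2≤17, i=0, swap(0,0) ⇒ 2 16 4 13 19 5 14 1 17
j=1: 16≤17, i=1, swap(1,1) ⇒ 2 16 4 13 19 5 14 1 17
j=2: 4≤17, i=2, swap(2,2) ⇒ 2 16 4 13 19 5 14 1 17
j=3: 13≤17, i=3, swap(3,3) ⇒ 2 16 4 13 19 5 14 1 17
j=4: 19>17, skip
j=5: 5≤17, i=4, swap(4,5) ⇒ 2 16 4 13 5 19 14 1 17
j=6: 14≤17, i=5, swap(5,6) ⇒ 2 16 4 13 5 14 19 1 17
(after j=6) a = 2 16 4 13 5 14 19 1 17

2 16 4 13 5 14 19 1 17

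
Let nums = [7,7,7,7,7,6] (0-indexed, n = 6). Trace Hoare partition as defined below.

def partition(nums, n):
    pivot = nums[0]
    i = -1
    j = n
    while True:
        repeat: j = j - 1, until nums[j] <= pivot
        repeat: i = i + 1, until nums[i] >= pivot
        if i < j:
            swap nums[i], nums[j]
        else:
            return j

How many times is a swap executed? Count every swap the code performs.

pivot = nums[0] = 7; i = -1, j = 6
j→5 (nums[5]=6≤7), i→0 (nums[0]=7≥7); i<j, swap → [6,7,7,7,7,7]
j→4 (nums[4]=7≤7), i→1 (nums[1]=7≥7); i<j, swap → [6,7,7,7,7,7]
j→3 (nums[3]=7≤7), i→2 (nums[2]=7≥7); i<j, swap → [6,7,7,7,7,7]
j→2, i→3; i≥j, return j=2. nums = [6,7,7,7,7,7]

3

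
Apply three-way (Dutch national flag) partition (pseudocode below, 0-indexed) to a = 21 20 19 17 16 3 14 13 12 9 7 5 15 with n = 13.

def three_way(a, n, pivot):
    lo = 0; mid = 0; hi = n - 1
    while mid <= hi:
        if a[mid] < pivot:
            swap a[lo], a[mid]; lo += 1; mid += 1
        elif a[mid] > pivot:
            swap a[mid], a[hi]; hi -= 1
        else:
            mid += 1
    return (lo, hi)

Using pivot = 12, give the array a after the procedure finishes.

5 7 9 3 12 14 13 16 17 19 20 15 21

lo=0 mid=0 hi=12
21>12: swap(0,12), hi=11 ⇒ 15 20 19 17 16 3 14 13 12 9 7 5 21
15>12: swap(0,11), hi=10 ⇒ 5 20 19 17 16 3 14 13 12 9 7 15 21
5<12: swap(0,0), lo=1 mid=1 ⇒ 5 20 19 17 16 3 14 13 12 9 7 15 21
20>12: swap(1,10), hi=9 ⇒ 5 7 19 17 16 3 14 13 12 9 20 15 21
7<12: swap(1,1), lo=2 mid=2 ⇒ 5 7 19 17 16 3 14 13 12 9 20 15 21
19>12: swap(2,9), hi=8 ⇒ 5 7 9 17 16 3 14 13 12 19 20 15 21
9<12: swap(2,2), lo=3 mid=3 ⇒ 5 7 9 17 16 3 14 13 12 19 20 15 21
17>12: swap(3,8), hi=7 ⇒ 5 7 9 12 16 3 14 13 17 19 20 15 21
12=12: mid=4
16>12: swap(4,7), hi=6 ⇒ 5 7 9 12 13 3 14 16 17 19 20 15 21
13>12: swap(4,6), hi=5 ⇒ 5 7 9 12 14 3 13 16 17 19 20 15 21
14>12: swap(4,5), hi=4 ⇒ 5 7 9 12 3 14 13 16 17 19 20 15 21
3<12: swap(3,4), lo=4 mid=5 ⇒ 5 7 9 3 12 14 13 16 17 19 20 15 21
done. lo=4 hi=4; a=5 7 9 3 12 14 13 16 17 19 20 15 21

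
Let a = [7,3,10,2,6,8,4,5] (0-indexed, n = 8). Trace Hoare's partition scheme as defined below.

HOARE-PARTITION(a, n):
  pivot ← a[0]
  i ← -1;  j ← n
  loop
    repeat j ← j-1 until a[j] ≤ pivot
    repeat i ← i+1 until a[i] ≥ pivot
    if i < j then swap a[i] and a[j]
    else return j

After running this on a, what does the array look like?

pivot=7
j stops at 7 (5), i stops at 0 (7); swap ⇒ [5,3,10,2,6,8,4,7]
j stops at 6 (4), i stops at 2 (10); swap ⇒ [5,3,4,2,6,8,10,7]
j stops at 4, i stops at 5; i≥j ⇒ return 4. a=[5,3,4,2,6,8,10,7]

[5,3,4,2,6,8,10,7]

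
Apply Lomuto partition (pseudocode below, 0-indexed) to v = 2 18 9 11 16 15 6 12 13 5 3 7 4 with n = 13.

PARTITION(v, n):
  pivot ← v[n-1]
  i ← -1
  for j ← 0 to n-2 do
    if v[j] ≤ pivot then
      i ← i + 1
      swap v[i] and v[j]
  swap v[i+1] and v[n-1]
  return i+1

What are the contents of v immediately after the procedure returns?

2 3 4 11 16 15 6 12 13 5 18 7 9

pivot = v[12] = 4; i = -1
j=0: v[0]=2 ≤ 4 → i=0, swap v[0],v[0] (no change) → 2 18 9 11 16 15 6 12 13 5 3 7 4
j=1: v[1]=18 > 4 → no swap
j=2: v[2]=9 > 4 → no swap
j=3: v[3]=11 > 4 → no swap
j=4: v[4]=16 > 4 → no swap
j=5: v[5]=15 > 4 → no swap
j=6: v[6]=6 > 4 → no swap
j=7: v[7]=12 > 4 → no swap
j=8: v[8]=13 > 4 → no swap
j=9: v[9]=5 > 4 → no swap
j=10: v[10]=3 ≤ 4 → i=1, swap v[1],v[10] → 2 3 9 11 16 15 6 12 13 5 18 7 4
j=11: v[11]=7 > 4 → no swap
final swap v[2],v[12] → 2 3 4 11 16 15 6 12 13 5 18 7 9; return 2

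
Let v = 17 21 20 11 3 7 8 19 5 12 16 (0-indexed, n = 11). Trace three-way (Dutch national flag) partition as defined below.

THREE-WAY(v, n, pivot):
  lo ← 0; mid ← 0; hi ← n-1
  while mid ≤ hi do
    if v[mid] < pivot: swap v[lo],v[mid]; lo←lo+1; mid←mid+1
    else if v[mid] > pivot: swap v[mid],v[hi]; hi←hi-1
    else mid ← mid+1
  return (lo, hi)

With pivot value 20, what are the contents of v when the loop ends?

17 16 11 3 7 8 19 5 12 20 21

pivot = 20; lo=0, mid=0, hi=10
v[mid]=17<20: swap v[0],v[0]; lo=1,mid=1 → 17 21 20 11 3 7 8 19 5 12 16
v[mid]=21>20: swap v[1],v[10]; hi=9 → 17 16 20 11 3 7 8 19 5 12 21
v[mid]=16<20: swap v[1],v[1]; lo=2,mid=2 → 17 16 20 11 3 7 8 19 5 12 21
v[mid]=20=20: mid=3
v[mid]=11<20: swap v[2],v[3]; lo=3,mid=4 → 17 16 11 20 3 7 8 19 5 12 21
v[mid]=3<20: swap v[3],v[4]; lo=4,mid=5 → 17 16 11 3 20 7 8 19 5 12 21
v[mid]=7<20: swap v[4],v[5]; lo=5,mid=6 → 17 16 11 3 7 20 8 19 5 12 21
v[mid]=8<20: swap v[5],v[6]; lo=6,mid=7 → 17 16 11 3 7 8 20 19 5 12 21
v[mid]=19<20: swap v[6],v[7]; lo=7,mid=8 → 17 16 11 3 7 8 19 20 5 12 21
v[mid]=5<20: swap v[7],v[8]; lo=8,mid=9 → 17 16 11 3 7 8 19 5 20 12 21
v[mid]=12<20: swap v[8],v[9]; lo=9,mid=10 → 17 16 11 3 7 8 19 5 12 20 21
end: lo=9, hi=9; v = 17 16 11 3 7 8 19 5 12 20 21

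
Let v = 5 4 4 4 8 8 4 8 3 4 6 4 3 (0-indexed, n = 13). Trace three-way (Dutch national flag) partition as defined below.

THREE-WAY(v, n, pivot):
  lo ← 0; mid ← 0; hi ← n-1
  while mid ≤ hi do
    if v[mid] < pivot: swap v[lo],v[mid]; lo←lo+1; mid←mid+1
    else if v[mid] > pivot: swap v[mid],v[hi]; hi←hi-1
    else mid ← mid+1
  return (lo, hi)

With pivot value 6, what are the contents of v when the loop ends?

pivot = 6; lo=0, mid=0, hi=12
v[mid]=5<6: swap v[0],v[0]; lo=1,mid=1 → 5 4 4 4 8 8 4 8 3 4 6 4 3
v[mid]=4<6: swap v[1],v[1]; lo=2,mid=2 → 5 4 4 4 8 8 4 8 3 4 6 4 3
v[mid]=4<6: swap v[2],v[2]; lo=3,mid=3 → 5 4 4 4 8 8 4 8 3 4 6 4 3
v[mid]=4<6: swap v[3],v[3]; lo=4,mid=4 → 5 4 4 4 8 8 4 8 3 4 6 4 3
v[mid]=8>6: swap v[4],v[12]; hi=11 → 5 4 4 4 3 8 4 8 3 4 6 4 8
v[mid]=3<6: swap v[4],v[4]; lo=5,mid=5 → 5 4 4 4 3 8 4 8 3 4 6 4 8
v[mid]=8>6: swap v[5],v[11]; hi=10 → 5 4 4 4 3 4 4 8 3 4 6 8 8
v[mid]=4<6: swap v[5],v[5]; lo=6,mid=6 → 5 4 4 4 3 4 4 8 3 4 6 8 8
v[mid]=4<6: swap v[6],v[6]; lo=7,mid=7 → 5 4 4 4 3 4 4 8 3 4 6 8 8
v[mid]=8>6: swap v[7],v[10]; hi=9 → 5 4 4 4 3 4 4 6 3 4 8 8 8
v[mid]=6=6: mid=8
v[mid]=3<6: swap v[7],v[8]; lo=8,mid=9 → 5 4 4 4 3 4 4 3 6 4 8 8 8
v[mid]=4<6: swap v[8],v[9]; lo=9,mid=10 → 5 4 4 4 3 4 4 3 4 6 8 8 8
end: lo=9, hi=9; v = 5 4 4 4 3 4 4 3 4 6 8 8 8

5 4 4 4 3 4 4 3 4 6 8 8 8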